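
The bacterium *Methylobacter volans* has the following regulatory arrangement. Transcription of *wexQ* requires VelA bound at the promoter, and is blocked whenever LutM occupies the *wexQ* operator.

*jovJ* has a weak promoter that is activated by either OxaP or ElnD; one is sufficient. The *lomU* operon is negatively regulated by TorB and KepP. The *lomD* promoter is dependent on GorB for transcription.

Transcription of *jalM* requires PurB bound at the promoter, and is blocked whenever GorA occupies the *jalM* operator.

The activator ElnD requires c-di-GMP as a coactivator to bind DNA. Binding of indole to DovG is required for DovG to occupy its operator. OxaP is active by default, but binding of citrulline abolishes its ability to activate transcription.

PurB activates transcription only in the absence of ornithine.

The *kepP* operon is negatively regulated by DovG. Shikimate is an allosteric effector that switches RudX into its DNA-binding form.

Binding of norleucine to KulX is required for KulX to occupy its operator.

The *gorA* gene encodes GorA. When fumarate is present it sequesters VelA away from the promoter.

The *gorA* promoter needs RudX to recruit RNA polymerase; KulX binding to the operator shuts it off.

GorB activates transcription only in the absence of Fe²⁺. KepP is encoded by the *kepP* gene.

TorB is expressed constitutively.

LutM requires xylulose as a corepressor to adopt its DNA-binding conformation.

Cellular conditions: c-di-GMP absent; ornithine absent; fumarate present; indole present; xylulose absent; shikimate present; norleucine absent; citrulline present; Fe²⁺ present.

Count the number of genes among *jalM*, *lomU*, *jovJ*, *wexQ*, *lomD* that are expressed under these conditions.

0

Ornithine is absent, so PurB is active.
Norleucine is absent, so KulX is inactive.
Shikimate is present, so RudX is active.
No repressor is bound and RudX is active, so *gorA* is transcribed.
So GorA is produced and active.
With repressor GorA bound, *jalM* is not transcribed.
→ *jalM* is OFF.
TorB is produced constitutively and is active.
Indole is present, so DovG is active.
With repressor DovG bound, *kepP* is not transcribed.
So KepP is not produced.
With repressor TorB bound, *lomU* is not transcribed.
→ *lomU* is OFF.
Citrulline is present, so OxaP is inactive.
c-di-GMP is absent, so ElnD is inactive.
No activator is available at the *jovJ* promoter, so *jovJ* is not transcribed.
→ *jovJ* is OFF.
Xylulose is absent, so LutM is inactive.
Fumarate is present, so VelA is inactive.
Required activator VelA is absent, so *wexQ* is not transcribed.
→ *wexQ* is OFF.
Fe²⁺ is present, so GorB is inactive.
Required activator GorB is absent, so *lomD* is not transcribed.
→ *lomD* is OFF.
0 of the 5 genes are transcribed.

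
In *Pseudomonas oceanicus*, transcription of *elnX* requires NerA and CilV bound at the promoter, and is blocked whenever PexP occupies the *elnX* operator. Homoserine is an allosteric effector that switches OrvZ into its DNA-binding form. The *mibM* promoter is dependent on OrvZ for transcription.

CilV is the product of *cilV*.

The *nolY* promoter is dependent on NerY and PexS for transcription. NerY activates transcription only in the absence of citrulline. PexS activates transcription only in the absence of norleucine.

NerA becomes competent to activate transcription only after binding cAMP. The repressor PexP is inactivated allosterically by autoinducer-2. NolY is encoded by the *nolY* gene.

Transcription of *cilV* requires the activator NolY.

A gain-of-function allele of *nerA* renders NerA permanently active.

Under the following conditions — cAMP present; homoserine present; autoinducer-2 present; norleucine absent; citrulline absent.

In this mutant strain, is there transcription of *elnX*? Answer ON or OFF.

NerA is constitutively active in this strain.
Citrulline is absent, so NerY is active.
Norleucine is absent, so PexS is active.
No repressor is bound and NerY and PexS are active, so *nolY* is transcribed.
So NolY is produced and active.
No repressor is bound and NolY is active, so *cilV* is transcribed.
So CilV is produced and active.
Autoinducer-2 is present, so PexP is inactive.
No repressor is bound and NerA and CilV are active, so *elnX* is transcribed.

ON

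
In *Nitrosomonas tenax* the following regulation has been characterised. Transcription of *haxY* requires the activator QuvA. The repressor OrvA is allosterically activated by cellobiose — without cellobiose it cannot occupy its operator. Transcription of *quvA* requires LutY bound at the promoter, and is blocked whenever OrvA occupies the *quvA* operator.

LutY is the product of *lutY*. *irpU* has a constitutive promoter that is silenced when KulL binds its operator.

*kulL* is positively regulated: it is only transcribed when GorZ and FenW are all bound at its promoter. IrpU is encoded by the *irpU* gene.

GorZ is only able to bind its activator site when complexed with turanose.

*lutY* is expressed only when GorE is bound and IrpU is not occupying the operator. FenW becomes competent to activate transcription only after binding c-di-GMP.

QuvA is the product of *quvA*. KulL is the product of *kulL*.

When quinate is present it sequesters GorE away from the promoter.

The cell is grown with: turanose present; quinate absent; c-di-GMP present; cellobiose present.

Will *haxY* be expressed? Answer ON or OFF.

Turanose is present, so GorZ is active.
c-di-GMP is present, so FenW is active.
No repressor is bound and GorZ and FenW are active, so *kulL* is transcribed.
So KulL is produced and active.
With repressor KulL bound, *irpU* is not transcribed.
So IrpU is not produced.
Quinate is absent, so GorE is active.
No repressor is bound and GorE is active, so *lutY* is transcribed.
So LutY is produced and active.
Cellobiose is present, so OrvA is active.
With repressor OrvA bound, *quvA* is not transcribed.
So QuvA is not produced.
Required activator QuvA is absent, so *haxY* is not transcribed.

OFF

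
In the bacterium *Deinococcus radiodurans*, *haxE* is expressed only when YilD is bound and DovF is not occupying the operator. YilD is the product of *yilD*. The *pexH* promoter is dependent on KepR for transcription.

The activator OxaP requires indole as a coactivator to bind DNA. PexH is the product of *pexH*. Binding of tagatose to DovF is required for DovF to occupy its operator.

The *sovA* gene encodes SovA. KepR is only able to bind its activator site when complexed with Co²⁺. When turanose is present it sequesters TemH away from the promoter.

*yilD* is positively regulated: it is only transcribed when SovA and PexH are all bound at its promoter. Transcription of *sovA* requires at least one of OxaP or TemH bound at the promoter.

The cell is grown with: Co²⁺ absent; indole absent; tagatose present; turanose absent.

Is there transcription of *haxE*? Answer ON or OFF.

OFF

Indole is absent, so OxaP is inactive.
Turanose is absent, so TemH is active.
Activator TemH is present, so *sovA* is transcribed.
So SovA is produced and active.
Co²⁺ is absent, so KepR is inactive.
Required activator KepR is absent, so *pexH* is not transcribed.
So PexH is not produced.
Required activator PexH is absent, so *yilD* is not transcribed.
So YilD is not produced.
Tagatose is present, so DovF is active.
With repressor DovF bound, *haxE* is not transcribed.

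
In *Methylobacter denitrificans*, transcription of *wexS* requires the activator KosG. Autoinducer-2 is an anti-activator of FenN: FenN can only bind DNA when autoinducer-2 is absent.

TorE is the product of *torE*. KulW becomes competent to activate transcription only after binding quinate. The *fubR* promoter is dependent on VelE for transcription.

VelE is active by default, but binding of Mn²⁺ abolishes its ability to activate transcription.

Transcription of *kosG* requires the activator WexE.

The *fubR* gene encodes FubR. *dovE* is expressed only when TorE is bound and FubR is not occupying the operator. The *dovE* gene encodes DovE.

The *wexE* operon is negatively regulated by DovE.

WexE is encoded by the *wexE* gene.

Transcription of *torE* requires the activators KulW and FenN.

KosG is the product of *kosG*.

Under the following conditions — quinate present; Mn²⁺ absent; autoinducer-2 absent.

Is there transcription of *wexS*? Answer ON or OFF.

ON

Quinate is present, so KulW is active.
Autoinducer-2 is absent, so FenN is active.
No repressor is bound and KulW and FenN are active, so *torE* is transcribed.
So TorE is produced and active.
Mn²⁺ is absent, so VelE is active.
No repressor is bound and VelE is active, so *fubR* is transcribed.
So FubR is produced and active.
With repressor FubR bound, *dovE* is not transcribed.
So DovE is not produced.
With no repressor bound, *wexE* is transcribed.
So WexE is produced and active.
No repressor is bound and WexE is active, so *kosG* is transcribed.
So KosG is produced and active.
No repressor is bound and KosG is active, so *wexS* is transcribed.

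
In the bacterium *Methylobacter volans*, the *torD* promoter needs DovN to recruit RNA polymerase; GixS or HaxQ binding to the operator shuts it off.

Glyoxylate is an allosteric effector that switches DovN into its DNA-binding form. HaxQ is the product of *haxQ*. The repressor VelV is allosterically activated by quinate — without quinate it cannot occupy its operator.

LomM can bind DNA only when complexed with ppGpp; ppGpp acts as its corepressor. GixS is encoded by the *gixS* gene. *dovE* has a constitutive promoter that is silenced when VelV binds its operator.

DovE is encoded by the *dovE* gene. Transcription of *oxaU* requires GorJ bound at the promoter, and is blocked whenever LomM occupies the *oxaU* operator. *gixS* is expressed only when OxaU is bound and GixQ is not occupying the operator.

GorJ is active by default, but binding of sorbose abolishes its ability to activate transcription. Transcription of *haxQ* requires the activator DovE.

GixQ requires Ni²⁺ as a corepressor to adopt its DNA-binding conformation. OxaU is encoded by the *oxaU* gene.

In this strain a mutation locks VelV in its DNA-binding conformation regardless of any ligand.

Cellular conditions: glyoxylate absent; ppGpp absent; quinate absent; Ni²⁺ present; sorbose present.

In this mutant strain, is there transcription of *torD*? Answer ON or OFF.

OFF

Glyoxylate is absent, so DovN is inactive.
Ni²⁺ is present, so GixQ is active.
Sorbose is present, so GorJ is inactive.
ppGpp is absent, so LomM is inactive.
Required activator GorJ is absent, so *oxaU* is not transcribed.
So OxaU is not produced.
With repressor GixQ bound, *gixS* is not transcribed.
So GixS is not produced.
VelV is constitutively active in this strain.
With repressor VelV bound, *dovE* is not transcribed.
So DovE is not produced.
Required activator DovE is absent, so *haxQ* is not transcribed.
So HaxQ is not produced.
Required activator DovN is absent, so *torD* is not transcribed.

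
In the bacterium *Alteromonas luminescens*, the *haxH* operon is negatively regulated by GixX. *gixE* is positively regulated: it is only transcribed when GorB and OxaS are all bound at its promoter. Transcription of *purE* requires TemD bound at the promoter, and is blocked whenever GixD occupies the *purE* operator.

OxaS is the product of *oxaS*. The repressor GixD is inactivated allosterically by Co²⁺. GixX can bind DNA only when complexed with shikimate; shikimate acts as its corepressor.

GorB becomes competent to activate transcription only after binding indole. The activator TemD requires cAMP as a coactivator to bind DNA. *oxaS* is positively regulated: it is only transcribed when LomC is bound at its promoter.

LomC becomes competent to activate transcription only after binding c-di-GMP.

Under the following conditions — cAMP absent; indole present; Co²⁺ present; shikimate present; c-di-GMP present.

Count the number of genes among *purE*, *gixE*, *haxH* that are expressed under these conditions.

1

Co²⁺ is present, so GixD is inactive.
cAMP is absent, so TemD is inactive.
Required activator TemD is absent, so *purE* is not transcribed.
→ *purE* is OFF.
Indole is present, so GorB is active.
c-di-GMP is present, so LomC is active.
No repressor is bound and LomC is active, so *oxaS* is transcribed.
So OxaS is produced and active.
No repressor is bound and GorB and OxaS are active, so *gixE* is transcribed.
→ *gixE* is ON.
Shikimate is present, so GixX is active.
With repressor GixX bound, *haxH* is not transcribed.
→ *haxH* is OFF.
1 of the 3 genes is transcribed.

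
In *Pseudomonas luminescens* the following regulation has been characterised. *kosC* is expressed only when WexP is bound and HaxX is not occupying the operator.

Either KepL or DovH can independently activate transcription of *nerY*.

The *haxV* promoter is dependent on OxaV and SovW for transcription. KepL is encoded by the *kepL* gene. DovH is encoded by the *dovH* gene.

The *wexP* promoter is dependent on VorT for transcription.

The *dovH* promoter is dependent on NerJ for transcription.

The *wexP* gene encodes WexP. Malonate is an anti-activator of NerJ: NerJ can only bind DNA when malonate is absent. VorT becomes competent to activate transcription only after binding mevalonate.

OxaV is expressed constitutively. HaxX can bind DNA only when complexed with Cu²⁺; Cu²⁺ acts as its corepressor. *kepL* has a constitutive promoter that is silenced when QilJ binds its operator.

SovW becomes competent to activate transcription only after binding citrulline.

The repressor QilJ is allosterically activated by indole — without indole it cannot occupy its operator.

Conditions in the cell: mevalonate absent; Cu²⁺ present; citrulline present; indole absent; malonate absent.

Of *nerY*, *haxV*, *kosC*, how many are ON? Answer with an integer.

2

Indole is absent, so QilJ is inactive.
With no repressor bound, *kepL* is transcribed.
So KepL is produced and active.
Malonate is absent, so NerJ is active.
No repressor is bound and NerJ is active, so *dovH* is transcribed.
So DovH is produced and active.
Activator KepL is present, so *nerY* is transcribed.
→ *nerY* is ON.
OxaV is produced constitutively and is active.
Citrulline is present, so SovW is active.
No repressor is bound and OxaV and SovW are active, so *haxV* is transcribed.
→ *haxV* is ON.
Cu²⁺ is present, so HaxX is active.
Mevalonate is absent, so VorT is inactive.
Required activator VorT is absent, so *wexP* is not transcribed.
So WexP is not produced.
With repressor HaxX bound, *kosC* is not transcribed.
→ *kosC* is OFF.
2 of the 3 genes are transcribed.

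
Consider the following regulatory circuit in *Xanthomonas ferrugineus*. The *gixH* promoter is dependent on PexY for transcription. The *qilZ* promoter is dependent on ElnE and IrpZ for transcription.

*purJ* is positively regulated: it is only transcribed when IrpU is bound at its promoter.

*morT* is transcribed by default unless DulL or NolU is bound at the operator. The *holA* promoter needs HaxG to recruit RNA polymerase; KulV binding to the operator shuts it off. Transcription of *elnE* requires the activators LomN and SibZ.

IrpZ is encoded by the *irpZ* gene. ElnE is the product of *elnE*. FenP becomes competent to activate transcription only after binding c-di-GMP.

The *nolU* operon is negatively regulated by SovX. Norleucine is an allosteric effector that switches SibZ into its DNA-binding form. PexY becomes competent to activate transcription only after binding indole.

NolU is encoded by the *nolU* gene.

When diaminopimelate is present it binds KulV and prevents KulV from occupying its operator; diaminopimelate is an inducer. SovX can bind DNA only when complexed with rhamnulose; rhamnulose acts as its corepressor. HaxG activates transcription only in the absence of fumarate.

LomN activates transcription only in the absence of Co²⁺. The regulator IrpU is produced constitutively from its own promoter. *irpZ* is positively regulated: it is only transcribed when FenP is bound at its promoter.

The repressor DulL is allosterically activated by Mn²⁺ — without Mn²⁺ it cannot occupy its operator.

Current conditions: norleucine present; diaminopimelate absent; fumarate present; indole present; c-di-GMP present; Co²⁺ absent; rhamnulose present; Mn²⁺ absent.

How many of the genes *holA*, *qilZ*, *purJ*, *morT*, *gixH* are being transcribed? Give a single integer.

Fumarate is present, so HaxG is inactive.
Diaminopimelate is absent, so KulV is active.
With repressor KulV bound, *holA* is not transcribed.
→ *holA* is OFF.
Co²⁺ is absent, so LomN is active.
Norleucine is present, so SibZ is active.
No repressor is bound and LomN and SibZ are active, so *elnE* is transcribed.
So ElnE is produced and active.
c-di-GMP is present, so FenP is active.
No repressor is bound and FenP is active, so *irpZ* is transcribed.
So IrpZ is produced and active.
No repressor is bound and ElnE and IrpZ are active, so *qilZ* is transcribed.
→ *qilZ* is ON.
IrpU is produced constitutively and is active.
No repressor is bound and IrpU is active, so *purJ* is transcribed.
→ *purJ* is ON.
Mn²⁺ is absent, so DulL is inactive.
Rhamnulose is present, so SovX is active.
With repressor SovX bound, *nolU* is not transcribed.
So NolU is not produced.
With no repressor bound, *morT* is transcribed.
→ *morT* is ON.
Indole is present, so PexY is active.
No repressor is bound and PexY is active, so *gixH* is transcribed.
→ *gixH* is ON.
4 of the 5 genes are transcribed.

4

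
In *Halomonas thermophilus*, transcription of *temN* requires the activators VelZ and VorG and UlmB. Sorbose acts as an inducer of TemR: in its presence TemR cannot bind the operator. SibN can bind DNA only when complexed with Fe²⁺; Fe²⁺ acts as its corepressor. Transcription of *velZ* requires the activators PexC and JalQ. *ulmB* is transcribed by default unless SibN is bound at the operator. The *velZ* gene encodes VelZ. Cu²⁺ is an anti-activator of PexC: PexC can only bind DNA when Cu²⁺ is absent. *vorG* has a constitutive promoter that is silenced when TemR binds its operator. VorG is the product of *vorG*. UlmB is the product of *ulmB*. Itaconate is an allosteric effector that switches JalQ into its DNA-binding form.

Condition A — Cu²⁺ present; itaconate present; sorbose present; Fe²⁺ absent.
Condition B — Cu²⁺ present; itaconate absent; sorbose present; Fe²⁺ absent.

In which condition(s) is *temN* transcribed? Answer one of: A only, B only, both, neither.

Condition A:
Cu²⁺ is present, so PexC is inactive.
Itaconate is present, so JalQ is active.
Required activator PexC is absent, so *velZ* is not transcribed.
So VelZ is not produced.
Sorbose is present, so TemR is inactive.
With no repressor bound, *vorG* is transcribed.
So VorG is produced and active.
Fe²⁺ is absent, so SibN is inactive.
With no repressor bound, *ulmB* is transcribed.
So UlmB is produced and active.
Required activator VelZ is absent, so *temN* is not transcribed.
→ *temN* is OFF in A.
Condition B:
Cu²⁺ is present, so PexC is inactive.
Itaconate is absent, so JalQ is inactive.
Required activator PexC is absent, so *velZ* is not transcribed.
So VelZ is not produced.
Sorbose is present, so TemR is inactive.
With no repressor bound, *vorG* is transcribed.
So VorG is produced and active.
Fe²⁺ is absent, so SibN is inactive.
With no repressor bound, *ulmB* is transcribed.
So UlmB is produced and active.
Required activator VelZ is absent, so *temN* is not transcribed.
→ *temN* is OFF in B.

neither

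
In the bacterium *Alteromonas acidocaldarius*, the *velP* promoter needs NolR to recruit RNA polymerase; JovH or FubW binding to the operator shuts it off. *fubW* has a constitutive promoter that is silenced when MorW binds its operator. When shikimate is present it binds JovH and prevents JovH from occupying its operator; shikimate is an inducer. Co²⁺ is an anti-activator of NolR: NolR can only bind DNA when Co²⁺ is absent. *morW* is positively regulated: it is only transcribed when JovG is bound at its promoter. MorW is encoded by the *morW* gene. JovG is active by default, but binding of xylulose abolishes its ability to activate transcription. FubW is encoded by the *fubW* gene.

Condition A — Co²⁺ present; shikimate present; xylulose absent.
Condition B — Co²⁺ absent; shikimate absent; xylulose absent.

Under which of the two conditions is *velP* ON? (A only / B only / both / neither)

neither

Condition A:
Co²⁺ is present, so NolR is inactive.
Shikimate is present, so JovH is inactive.
Xylulose is absent, so JovG is active.
No repressor is bound and JovG is active, so *morW* is transcribed.
So MorW is produced and active.
With repressor MorW bound, *fubW* is not transcribed.
So FubW is not produced.
Required activator NolR is absent, so *velP* is not transcribed.
→ *velP* is OFF in A.
Condition B:
Co²⁺ is absent, so NolR is active.
Shikimate is absent, so JovH is active.
Xylulose is absent, so JovG is active.
No repressor is bound and JovG is active, so *morW* is transcribed.
So MorW is produced and active.
With repressor MorW bound, *fubW* is not transcribed.
So FubW is not produced.
With repressor JovH bound, *velP* is not transcribed.
→ *velP* is OFF in B.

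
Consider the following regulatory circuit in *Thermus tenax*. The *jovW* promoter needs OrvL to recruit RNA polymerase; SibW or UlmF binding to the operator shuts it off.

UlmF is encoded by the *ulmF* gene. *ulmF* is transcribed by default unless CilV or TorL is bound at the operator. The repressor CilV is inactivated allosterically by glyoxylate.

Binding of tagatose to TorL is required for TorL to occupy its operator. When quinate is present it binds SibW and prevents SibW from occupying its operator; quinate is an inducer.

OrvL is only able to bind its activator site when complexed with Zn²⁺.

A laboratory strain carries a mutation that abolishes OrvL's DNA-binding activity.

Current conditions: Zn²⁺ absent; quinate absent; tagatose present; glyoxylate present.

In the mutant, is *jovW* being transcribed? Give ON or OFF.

OFF

OrvL is non-functional in this strain, so it has no effect.
Quinate is absent, so SibW is active.
Glyoxylate is present, so CilV is inactive.
Tagatose is present, so TorL is active.
With repressor TorL bound, *ulmF* is not transcribed.
So UlmF is not produced.
With repressor SibW bound, *jovW* is not transcribed.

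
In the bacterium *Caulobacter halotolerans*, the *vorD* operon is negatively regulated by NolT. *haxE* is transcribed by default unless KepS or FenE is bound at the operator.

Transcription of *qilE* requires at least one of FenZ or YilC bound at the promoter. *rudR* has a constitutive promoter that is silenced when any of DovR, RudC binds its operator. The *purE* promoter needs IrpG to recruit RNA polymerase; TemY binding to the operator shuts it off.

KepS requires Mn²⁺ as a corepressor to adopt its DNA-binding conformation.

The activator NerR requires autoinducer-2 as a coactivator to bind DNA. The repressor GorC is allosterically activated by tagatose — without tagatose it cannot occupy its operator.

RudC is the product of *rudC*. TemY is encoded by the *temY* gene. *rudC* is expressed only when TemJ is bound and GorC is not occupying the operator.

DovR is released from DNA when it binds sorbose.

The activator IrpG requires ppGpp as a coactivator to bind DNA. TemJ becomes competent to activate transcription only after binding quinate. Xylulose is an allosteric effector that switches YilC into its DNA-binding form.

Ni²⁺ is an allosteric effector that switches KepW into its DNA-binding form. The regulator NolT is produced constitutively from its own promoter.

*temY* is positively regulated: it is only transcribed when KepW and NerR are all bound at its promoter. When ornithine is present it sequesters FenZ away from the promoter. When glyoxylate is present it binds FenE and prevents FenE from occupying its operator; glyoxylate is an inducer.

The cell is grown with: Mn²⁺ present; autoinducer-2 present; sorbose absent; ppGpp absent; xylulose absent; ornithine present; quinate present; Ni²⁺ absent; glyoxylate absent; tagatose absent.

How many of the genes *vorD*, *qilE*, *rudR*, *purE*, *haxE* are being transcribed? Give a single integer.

0

NolT is produced constitutively and is active.
With repressor NolT bound, *vorD* is not transcribed.
→ *vorD* is OFF.
Ornithine is present, so FenZ is inactive.
Xylulose is absent, so YilC is inactive.
No activator is available at the *qilE* promoter, so *qilE* is not transcribed.
→ *qilE* is OFF.
Sorbose is absent, so DovR is active.
Tagatose is absent, so GorC is inactive.
Quinate is present, so TemJ is active.
No repressor is bound and TemJ is active, so *rudC* is transcribed.
So RudC is produced and active.
With repressor DovR bound, *rudR* is not transcribed.
→ *rudR* is OFF.
Ni²⁺ is absent, so KepW is inactive.
Autoinducer-2 is present, so NerR is active.
Required activator KepW is absent, so *temY* is not transcribed.
So TemY is not produced.
ppGpp is absent, so IrpG is inactive.
Required activator IrpG is absent, so *purE* is not transcribed.
→ *purE* is OFF.
Mn²⁺ is present, so KepS is active.
Glyoxylate is absent, so FenE is active.
With repressor KepS bound, *haxE* is not transcribed.
→ *haxE* is OFF.
0 of the 5 genes are transcribed.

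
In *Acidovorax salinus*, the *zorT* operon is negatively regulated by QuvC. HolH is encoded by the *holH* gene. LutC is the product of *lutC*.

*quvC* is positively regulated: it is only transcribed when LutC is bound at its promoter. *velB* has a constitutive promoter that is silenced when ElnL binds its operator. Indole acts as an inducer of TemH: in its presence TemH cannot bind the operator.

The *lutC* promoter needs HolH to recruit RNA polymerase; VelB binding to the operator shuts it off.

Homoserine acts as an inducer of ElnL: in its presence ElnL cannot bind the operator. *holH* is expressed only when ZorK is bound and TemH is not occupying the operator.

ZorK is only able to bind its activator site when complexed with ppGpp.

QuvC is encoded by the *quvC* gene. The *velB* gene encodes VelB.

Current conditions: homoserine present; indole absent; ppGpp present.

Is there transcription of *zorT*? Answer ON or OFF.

Homoserine is present, so ElnL is inactive.
With no repressor bound, *velB* is transcribed.
So VelB is produced and active.
Indole is absent, so TemH is active.
ppGpp is present, so ZorK is active.
With repressor TemH bound, *holH* is not transcribed.
So HolH is not produced.
With repressor VelB bound, *lutC* is not transcribed.
So LutC is not produced.
Required activator LutC is absent, so *quvC* is not transcribed.
So QuvC is not produced.
With no repressor bound, *zorT* is transcribed.

ON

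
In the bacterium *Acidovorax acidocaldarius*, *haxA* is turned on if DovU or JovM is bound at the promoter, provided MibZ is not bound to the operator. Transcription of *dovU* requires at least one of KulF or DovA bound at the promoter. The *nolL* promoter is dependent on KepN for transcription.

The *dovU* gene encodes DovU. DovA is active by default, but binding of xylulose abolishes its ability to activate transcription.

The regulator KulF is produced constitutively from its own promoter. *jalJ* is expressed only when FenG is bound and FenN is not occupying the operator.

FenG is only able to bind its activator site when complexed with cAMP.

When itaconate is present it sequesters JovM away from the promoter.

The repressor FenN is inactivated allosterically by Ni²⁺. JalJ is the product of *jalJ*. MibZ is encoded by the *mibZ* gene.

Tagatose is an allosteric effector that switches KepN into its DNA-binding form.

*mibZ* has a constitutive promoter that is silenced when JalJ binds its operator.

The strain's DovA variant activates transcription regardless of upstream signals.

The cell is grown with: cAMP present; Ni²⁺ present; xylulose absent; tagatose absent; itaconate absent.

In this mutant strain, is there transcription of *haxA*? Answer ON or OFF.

ON

Ni²⁺ is present, so FenN is inactive.
cAMP is present, so FenG is active.
No repressor is bound and FenG is active, so *jalJ* is transcribed.
So JalJ is produced and active.
With repressor JalJ bound, *mibZ* is not transcribed.
So MibZ is not produced.
KulF is produced constitutively and is active.
DovA is constitutively active in this strain.
Activator KulF is present, so *dovU* is transcribed.
So DovU is produced and active.
Itaconate is absent, so JovM is active.
Activator DovU is present, so *haxA* is transcribed.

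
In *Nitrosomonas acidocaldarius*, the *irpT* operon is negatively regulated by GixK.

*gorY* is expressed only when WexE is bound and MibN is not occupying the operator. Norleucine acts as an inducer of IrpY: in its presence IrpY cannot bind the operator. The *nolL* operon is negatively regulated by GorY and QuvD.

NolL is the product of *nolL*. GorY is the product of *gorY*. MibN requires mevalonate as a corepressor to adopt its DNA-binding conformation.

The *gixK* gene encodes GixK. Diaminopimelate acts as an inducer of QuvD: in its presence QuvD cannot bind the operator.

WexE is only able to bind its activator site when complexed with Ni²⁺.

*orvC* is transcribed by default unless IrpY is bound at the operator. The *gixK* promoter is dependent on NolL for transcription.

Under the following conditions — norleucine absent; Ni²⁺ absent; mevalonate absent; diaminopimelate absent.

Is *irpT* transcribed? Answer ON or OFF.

Mevalonate is absent, so MibN is inactive.
Ni²⁺ is absent, so WexE is inactive.
Required activator WexE is absent, so *gorY* is not transcribed.
So GorY is not produced.
Diaminopimelate is absent, so QuvD is active.
With repressor QuvD bound, *nolL* is not transcribed.
So NolL is not produced.
Required activator NolL is absent, so *gixK* is not transcribed.
So GixK is not produced.
With no repressor bound, *irpT* is transcribed.

ON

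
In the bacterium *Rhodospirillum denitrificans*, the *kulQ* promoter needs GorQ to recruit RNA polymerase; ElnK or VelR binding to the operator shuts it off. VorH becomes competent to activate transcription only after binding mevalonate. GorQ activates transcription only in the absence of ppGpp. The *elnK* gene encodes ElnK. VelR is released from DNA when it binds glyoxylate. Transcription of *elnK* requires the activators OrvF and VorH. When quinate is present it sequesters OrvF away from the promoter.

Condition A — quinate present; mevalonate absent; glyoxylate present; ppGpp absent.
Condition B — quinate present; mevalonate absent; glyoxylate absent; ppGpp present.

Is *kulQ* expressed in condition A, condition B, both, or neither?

A only

Condition A:
Quinate is present, so OrvF is inactive.
Mevalonate is absent, so VorH is inactive.
Required activator OrvF is absent, so *elnK* is not transcribed.
So ElnK is not produced.
Glyoxylate is present, so VelR is inactive.
ppGpp is absent, so GorQ is active.
No repressor is bound and GorQ is active, so *kulQ* is transcribed.
→ *kulQ* is ON in A.
Condition B:
Quinate is present, so OrvF is inactive.
Mevalonate is absent, so VorH is inactive.
Required activator OrvF is absent, so *elnK* is not transcribed.
So ElnK is not produced.
Glyoxylate is absent, so VelR is active.
ppGpp is present, so GorQ is inactive.
With repressor VelR bound, *kulQ* is not transcribed.
→ *kulQ* is OFF in B.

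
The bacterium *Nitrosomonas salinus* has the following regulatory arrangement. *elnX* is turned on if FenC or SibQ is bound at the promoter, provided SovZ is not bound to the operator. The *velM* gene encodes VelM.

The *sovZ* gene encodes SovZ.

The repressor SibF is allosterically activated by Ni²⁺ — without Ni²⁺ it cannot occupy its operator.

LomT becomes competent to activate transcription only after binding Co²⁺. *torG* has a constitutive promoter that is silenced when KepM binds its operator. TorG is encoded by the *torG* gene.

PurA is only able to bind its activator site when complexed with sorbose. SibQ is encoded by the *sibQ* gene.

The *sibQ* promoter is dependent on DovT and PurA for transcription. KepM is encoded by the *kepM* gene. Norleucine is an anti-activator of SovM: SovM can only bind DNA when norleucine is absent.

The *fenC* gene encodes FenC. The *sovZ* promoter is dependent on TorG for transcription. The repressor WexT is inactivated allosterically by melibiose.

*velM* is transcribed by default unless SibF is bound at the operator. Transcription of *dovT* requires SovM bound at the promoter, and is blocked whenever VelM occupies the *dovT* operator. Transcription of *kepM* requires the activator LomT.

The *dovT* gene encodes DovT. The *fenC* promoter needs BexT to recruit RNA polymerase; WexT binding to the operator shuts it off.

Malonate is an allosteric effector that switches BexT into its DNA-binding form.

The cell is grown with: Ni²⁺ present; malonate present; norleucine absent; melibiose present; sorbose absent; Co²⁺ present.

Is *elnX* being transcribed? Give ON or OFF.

ON

Co²⁺ is present, so LomT is active.
No repressor is bound and LomT is active, so *kepM* is transcribed.
So KepM is produced and active.
With repressor KepM bound, *torG* is not transcribed.
So TorG is not produced.
Required activator TorG is absent, so *sovZ* is not transcribed.
So SovZ is not produced.
Melibiose is present, so WexT is inactive.
Malonate is present, so BexT is active.
No repressor is bound and BexT is active, so *fenC* is transcribed.
So FenC is produced and active.
Norleucine is absent, so SovM is active.
Ni²⁺ is present, so SibF is active.
With repressor SibF bound, *velM* is not transcribed.
So VelM is not produced.
No repressor is bound and SovM is active, so *dovT* is transcribed.
So DovT is produced and active.
Sorbose is absent, so PurA is inactive.
Required activator PurA is absent, so *sibQ* is not transcribed.
So SibQ is not produced.
Activator FenC is present, so *elnX* is transcribed.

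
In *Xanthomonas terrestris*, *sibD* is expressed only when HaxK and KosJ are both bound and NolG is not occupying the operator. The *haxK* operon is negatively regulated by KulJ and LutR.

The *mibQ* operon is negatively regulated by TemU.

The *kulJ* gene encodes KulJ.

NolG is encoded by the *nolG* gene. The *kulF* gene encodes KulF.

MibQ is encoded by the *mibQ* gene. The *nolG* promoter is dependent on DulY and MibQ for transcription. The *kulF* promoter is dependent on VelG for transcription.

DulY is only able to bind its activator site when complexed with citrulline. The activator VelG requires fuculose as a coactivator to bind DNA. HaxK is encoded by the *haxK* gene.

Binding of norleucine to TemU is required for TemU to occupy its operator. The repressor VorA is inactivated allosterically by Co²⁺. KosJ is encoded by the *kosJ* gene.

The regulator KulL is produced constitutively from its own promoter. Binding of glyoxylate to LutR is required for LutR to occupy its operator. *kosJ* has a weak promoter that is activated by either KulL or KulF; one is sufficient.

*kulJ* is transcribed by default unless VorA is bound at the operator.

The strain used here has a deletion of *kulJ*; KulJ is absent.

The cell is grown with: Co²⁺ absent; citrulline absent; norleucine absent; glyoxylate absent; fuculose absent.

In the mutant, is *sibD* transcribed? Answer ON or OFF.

Citrulline is absent, so DulY is inactive.
Norleucine is absent, so TemU is inactive.
With no repressor bound, *mibQ* is transcribed.
So MibQ is produced and active.
Required activator DulY is absent, so *nolG* is not transcribed.
So NolG is not produced.
KulJ is non-functional in this strain, so it has no effect.
Glyoxylate is absent, so LutR is inactive.
With no repressor bound, *haxK* is transcribed.
So HaxK is produced and active.
KulL is produced constitutively and is active.
Fuculose is absent, so VelG is inactive.
Required activator VelG is absent, so *kulF* is not transcribed.
So KulF is not produced.
Activator KulL is present, so *kosJ* is transcribed.
So KosJ is produced and active.
No repressor is bound and HaxK and KosJ are active, so *sibD* is transcribed.

ON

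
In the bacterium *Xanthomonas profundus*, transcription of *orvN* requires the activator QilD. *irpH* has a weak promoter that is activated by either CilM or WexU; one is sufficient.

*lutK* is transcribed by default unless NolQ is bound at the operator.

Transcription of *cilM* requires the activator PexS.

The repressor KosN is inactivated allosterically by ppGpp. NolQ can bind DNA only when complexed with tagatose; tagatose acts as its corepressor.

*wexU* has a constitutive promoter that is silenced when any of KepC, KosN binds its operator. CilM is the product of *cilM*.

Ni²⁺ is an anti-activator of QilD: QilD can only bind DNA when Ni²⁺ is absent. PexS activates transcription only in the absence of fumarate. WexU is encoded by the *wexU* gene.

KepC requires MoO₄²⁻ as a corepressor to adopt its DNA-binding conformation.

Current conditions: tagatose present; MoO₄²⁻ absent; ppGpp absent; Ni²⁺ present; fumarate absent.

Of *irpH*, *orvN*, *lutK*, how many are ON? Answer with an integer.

Fumarate is absent, so PexS is active.
No repressor is bound and PexS is active, so *cilM* is transcribed.
So CilM is produced and active.
MoO₄²⁻ is absent, so KepC is inactive.
ppGpp is absent, so KosN is active.
With repressor KosN bound, *wexU* is not transcribed.
So WexU is not produced.
Activator CilM is present, so *irpH* is transcribed.
→ *irpH* is ON.
Ni²⁺ is present, so QilD is inactive.
Required activator QilD is absent, so *orvN* is not transcribed.
→ *orvN* is OFF.
Tagatose is present, so NolQ is active.
With repressor NolQ bound, *lutK* is not transcribed.
→ *lutK* is OFF.
1 of the 3 genes is transcribed.

1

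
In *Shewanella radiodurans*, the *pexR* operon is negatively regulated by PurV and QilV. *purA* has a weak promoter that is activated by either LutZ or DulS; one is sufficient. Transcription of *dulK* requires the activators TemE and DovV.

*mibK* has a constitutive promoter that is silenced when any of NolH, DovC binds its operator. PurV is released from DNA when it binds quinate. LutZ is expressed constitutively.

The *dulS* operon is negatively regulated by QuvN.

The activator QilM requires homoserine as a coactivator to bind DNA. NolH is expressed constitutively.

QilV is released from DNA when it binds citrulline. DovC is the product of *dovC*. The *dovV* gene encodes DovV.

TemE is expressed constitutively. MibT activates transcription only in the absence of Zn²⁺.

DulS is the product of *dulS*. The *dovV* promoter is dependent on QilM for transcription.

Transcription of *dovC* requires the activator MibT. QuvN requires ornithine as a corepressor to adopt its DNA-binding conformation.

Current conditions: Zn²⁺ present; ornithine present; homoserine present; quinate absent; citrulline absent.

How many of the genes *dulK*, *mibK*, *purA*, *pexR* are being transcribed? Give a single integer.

TemE is produced constitutively and is active.
Homoserine is present, so QilM is active.
No repressor is bound and QilM is active, so *dovV* is transcribed.
So DovV is produced and active.
No repressor is bound and TemE and DovV are active, so *dulK* is transcribed.
→ *dulK* is ON.
NolH is produced constitutively and is active.
Zn²⁺ is present, so MibT is inactive.
Required activator MibT is absent, so *dovC* is not transcribed.
So DovC is not produced.
With repressor NolH bound, *mibK* is not transcribed.
→ *mibK* is OFF.
LutZ is produced constitutively and is active.
Ornithine is present, so QuvN is active.
With repressor QuvN bound, *dulS* is not transcribed.
So DulS is not produced.
Activator LutZ is present, so *purA* is transcribed.
→ *purA* is ON.
Quinate is absent, so PurV is active.
Citrulline is absent, so QilV is active.
With repressor PurV bound, *pexR* is not transcribed.
→ *pexR* is OFF.
2 of the 4 genes are transcribed.

2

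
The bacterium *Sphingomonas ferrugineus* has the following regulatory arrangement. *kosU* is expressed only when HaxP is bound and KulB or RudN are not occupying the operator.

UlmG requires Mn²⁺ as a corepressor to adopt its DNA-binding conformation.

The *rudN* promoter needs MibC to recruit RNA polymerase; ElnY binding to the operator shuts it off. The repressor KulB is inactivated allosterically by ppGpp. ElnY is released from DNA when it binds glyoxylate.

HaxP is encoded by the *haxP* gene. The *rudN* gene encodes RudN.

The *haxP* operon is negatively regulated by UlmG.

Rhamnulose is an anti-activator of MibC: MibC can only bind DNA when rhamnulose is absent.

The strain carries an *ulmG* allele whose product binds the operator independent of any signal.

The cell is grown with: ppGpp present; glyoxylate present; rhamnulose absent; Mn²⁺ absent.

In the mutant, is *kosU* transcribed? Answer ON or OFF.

OFF

UlmG is constitutively active in this strain.
With repressor UlmG bound, *haxP* is not transcribed.
So HaxP is not produced.
ppGpp is present, so KulB is inactive.
Rhamnulose is absent, so MibC is active.
Glyoxylate is present, so ElnY is inactive.
No repressor is bound and MibC is active, so *rudN* is transcribed.
So RudN is produced and active.
With repressor RudN bound, *kosU* is not transcribed.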